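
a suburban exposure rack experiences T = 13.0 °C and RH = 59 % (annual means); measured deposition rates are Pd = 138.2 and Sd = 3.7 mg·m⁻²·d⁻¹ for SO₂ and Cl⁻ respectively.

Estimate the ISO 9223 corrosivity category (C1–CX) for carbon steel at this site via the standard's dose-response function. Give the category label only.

carbon steel: temperature factor f = -0.054·(3.0) = -0.1620
  sulphur-dioxide contribution → 63.55 μm/a
  chloride contribution → 2.706 μm/a
  ⇒ r_corr(carbon steel) = 66.26 μm/a
66.3 μm/a falls in (50, 80] for carbon steel → category C4

C4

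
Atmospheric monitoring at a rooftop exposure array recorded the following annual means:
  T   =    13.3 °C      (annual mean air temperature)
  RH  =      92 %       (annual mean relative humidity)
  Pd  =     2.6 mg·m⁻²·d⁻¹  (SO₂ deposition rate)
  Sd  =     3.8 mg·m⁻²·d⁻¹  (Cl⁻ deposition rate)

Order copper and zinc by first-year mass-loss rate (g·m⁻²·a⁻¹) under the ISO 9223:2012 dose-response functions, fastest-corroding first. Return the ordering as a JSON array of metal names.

copper: T>10 °C ⇒ hinge -0.080·(13.3−10) = -0.2640
  sulphur-dioxide contribution → 1.188 μm/a
  chloride contribution → 0.7739 μm/a
  total first-year rate 1.962 μm/a
  mass loss = 1.962 μm/a × 8.96 g/cm³ = 17.58 g·m⁻²·a⁻¹
zinc: f(T) = -0.071·(T−10) [T>10 °C] = -0.2343
  sulphur-dioxide contribution → 1.07 μm/a
  chloride contribution → 0.2422 μm/a
  total first-year rate 1.312 μm/a
  mass loss = 1.312 μm/a × 7.14 g/cm³ = 9.368 g·m⁻²·a⁻¹
Ordering by g·m⁻²·a⁻¹: copper (17.6) > zinc (9.37)

["copper", "zinc"]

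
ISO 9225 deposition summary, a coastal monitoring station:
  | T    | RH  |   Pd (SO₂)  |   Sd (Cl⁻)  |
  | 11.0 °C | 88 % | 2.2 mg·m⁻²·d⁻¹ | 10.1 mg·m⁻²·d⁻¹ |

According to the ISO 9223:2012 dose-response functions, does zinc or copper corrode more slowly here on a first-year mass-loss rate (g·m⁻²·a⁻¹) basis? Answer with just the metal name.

zinc

zinc: f(T) = -0.071·(T−10) [T>10 °C] = -0.0710
  SO₂ term: 0.0129·2.2^0.44·exp(0.046·88-0.0710) = 0.9737
  Sd branch = 0.0175·Sd^0.57·e^(0.008·RH+0.085·T) = 0.3368 μm/a
  sum: 0.9737 + 0.3368 → r_corr = 1.31 μm/a
  mass loss = 1.31 μm/a × 7.14 g/cm³ = 9.357 g·m⁻²·a⁻¹
copper: f(T) = -0.080·(T−10) [T>10 °C] = -0.0800
  SO₂ term: 0.0053·2.2^0.26·exp(0.059·88-0.0800) = 1.08
  Sd branch = 0.01025·Sd^0.27·e^(0.036·RH+0.049·T) = 0.7795 μm/a
  sum: 1.08 + 0.7795 → r_corr = 1.859 μm/a
  mass loss = 1.859 μm/a × 8.96 g/cm³ = 16.66 g·m⁻²·a⁻¹
Ordering by g·m⁻²·a⁻¹: copper (16.7) > zinc (9.36)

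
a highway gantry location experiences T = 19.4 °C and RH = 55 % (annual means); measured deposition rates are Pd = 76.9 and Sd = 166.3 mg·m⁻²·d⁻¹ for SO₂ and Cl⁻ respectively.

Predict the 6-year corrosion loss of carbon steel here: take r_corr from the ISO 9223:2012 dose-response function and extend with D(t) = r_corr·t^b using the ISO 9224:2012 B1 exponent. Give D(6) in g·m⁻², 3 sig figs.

D(6) = 1.26e+03 g·m⁻²

carbon steel: temperature factor f = -0.054·(9.4) = -0.5076
  SO₂ term: 1.77·76.9^0.52·exp(0.02·55-0.5076) = 30.61
  Cl⁻ term: 0.102·166.3^0.62·exp(0.033·55+0.04·19.4) = 32.42
  r_corr = 30.61 + 32.42 = 63.03 μm/a
ISO 9224: D(t) = r_corr · t^b with b = 0.523 (carbon steel, B1)
  D(6) = 63.03 × 6^0.523 = 63.03 × 2.553 = 160.9 μm
  Mass loss = 160.9 μm × 7.85 g/cm³ = 1263 g·m⁻²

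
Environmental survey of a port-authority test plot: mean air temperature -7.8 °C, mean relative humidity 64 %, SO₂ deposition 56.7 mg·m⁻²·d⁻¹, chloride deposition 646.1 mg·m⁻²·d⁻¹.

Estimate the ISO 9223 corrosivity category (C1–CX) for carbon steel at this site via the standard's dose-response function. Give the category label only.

carbon steel: temperature factor f = +0.150·(-17.8) = -2.6700
  SO₂ term: 1.77·56.7^0.52·exp(0.02·64-2.6700) = 3.599
  Sd branch = 0.102·Sd^0.62·e^(0.033·RH+0.04·T) = 34.1 μm/a
  r_corr = 3.599 + 34.1 = 37.7 μm/a
Category bounds: 25…50 μm/a bracket r_corr ⇒ C3

C3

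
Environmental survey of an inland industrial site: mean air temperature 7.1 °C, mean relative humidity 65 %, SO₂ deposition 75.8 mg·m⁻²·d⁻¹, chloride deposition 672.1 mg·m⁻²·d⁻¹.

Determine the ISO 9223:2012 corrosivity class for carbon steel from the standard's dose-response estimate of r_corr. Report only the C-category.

C5

carbon steel: T≤10 °C ⇒ hinge +0.150·(7.1−10) = -0.4350
  sulphur-dioxide contribution → 39.91 μm/a
  chloride contribution → 65.54 μm/a
  ⇒ r_corr(carbon steel) = 105.4 μm/a
ISO 9223 Table 2 (carbon steel): 80 < 105 ≤ 200 μm/a ⇒ C5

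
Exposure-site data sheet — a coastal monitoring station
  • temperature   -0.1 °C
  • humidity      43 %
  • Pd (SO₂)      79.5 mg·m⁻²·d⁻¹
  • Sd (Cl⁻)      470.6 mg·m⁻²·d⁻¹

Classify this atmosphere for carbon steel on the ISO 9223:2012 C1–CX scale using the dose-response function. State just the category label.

carbon steel: temperature factor f = +0.150·(-10.1) = -1.5150
  Pd branch = 1.77·Pd^0.52·e^(0.02·RH+f) = 8.947 μm/a
  Cl⁻ term: 0.102·470.6^0.62·exp(0.033·43+0.04·-0.1) = 19.06
  sum: 8.947 + 19.06 → r_corr = 28.01 μm/a
ISO 9223 Table 2 (carbon steel): 25 < 28 ≤ 50 μm/a ⇒ C3

C3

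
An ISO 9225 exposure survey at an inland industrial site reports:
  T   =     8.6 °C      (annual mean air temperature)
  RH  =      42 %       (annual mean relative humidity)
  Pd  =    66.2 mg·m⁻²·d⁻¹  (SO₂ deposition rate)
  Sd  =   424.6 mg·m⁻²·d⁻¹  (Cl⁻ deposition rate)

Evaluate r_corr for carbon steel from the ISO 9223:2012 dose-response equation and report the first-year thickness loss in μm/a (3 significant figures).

carbon steel: T≤10 °C ⇒ hinge +0.150·(8.6−10) = -0.2100
  SO₂ term: 1.77·66.2^0.52·exp(0.02·42-0.2100) = 29.41
  Sd branch = 0.102·Sd^0.62·e^(0.033·RH+0.04·T) = 24.51 μm/a
  r_corr = 29.41 + 24.51 = 53.91 μm/a

r_corr = 53.9 μm/a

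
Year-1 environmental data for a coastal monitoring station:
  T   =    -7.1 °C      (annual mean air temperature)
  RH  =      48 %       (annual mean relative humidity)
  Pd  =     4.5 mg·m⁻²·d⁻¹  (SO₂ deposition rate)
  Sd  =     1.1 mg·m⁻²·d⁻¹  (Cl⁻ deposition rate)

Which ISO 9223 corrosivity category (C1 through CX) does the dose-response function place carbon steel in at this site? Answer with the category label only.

C1

carbon steel: temperature factor f = +0.150·(-17.1) = -2.5650
  SO₂ term: 1.77·4.5^0.52·exp(0.02·48-2.5650) = 0.7773
  Cl⁻ term: 0.102·1.1^0.62·exp(0.033·48+0.04·-7.1) = 0.3971
  sum: 0.7773 + 0.3971 → r_corr = 1.174 μm/a
1.17 μm/a falls in (0, 1.3] for carbon steel → category C1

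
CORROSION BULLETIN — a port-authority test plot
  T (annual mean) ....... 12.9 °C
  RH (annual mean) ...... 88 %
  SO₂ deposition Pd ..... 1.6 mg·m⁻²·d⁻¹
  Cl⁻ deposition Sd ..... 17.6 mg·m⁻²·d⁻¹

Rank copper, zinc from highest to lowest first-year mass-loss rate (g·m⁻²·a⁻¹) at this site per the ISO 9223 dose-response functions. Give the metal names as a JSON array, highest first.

["copper", "zinc"]

copper: f(T) = -0.080·(T−10) [T>10 °C] = -0.2320
  Pd branch = 0.0053·Pd^0.26·e^(0.059·RH+f) = 0.854 μm/a
  Cl⁻ term: 0.01025·17.6^0.27·exp(0.036·88+0.049·12.9) = 0.994
  sum: 0.854 + 0.994 → r_corr = 1.848 μm/a
  mass loss = 1.848 μm/a × 8.96 g/cm³ = 16.56 g·m⁻²·a⁻¹
zinc: temperature factor f = -0.071·(2.9) = -0.2059
  Pd branch = 0.0129·Pd^0.44·e^(0.046·RH+f) = 0.7396 μm/a
  Sd branch = 0.0175·Sd^0.57·e^(0.008·RH+0.085·T) = 0.5432 μm/a
  r_corr = 0.7396 + 0.5432 = 1.283 μm/a
  mass loss = 1.283 μm/a × 7.14 g/cm³ = 9.159 g·m⁻²·a⁻¹
Ordering by g·m⁻²·a⁻¹: copper (16.6) > zinc (9.16)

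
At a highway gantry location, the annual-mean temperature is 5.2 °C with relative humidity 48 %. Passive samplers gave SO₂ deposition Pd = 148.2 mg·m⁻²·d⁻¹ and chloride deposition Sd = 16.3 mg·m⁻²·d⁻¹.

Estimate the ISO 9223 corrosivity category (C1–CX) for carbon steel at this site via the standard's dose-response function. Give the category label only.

C3

carbon steel: f(T) = +0.150·(T−10) [T≤10 °C] = -0.7200
  Pd branch = 1.77·Pd^0.52·e^(0.02·RH+f) = 30.27 μm/a
  Cl⁻ term: 0.102·16.3^0.62·exp(0.033·48+0.04·5.2) = 3.455
  sum: 30.27 + 3.455 → r_corr = 33.73 μm/a
ISO 9223 Table 2 (carbon steel): 25 < 33.7 ≤ 50 μm/a ⇒ C3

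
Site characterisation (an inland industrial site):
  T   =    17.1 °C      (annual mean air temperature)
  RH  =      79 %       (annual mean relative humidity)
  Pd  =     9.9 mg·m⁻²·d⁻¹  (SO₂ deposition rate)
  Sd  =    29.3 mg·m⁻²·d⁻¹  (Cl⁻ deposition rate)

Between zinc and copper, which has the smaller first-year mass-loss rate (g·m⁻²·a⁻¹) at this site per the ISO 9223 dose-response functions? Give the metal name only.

zinc

zinc: T>10 °C ⇒ hinge -0.071·(17.1−10) = -0.5041
  Pd branch = 0.0129·Pd^0.44·e^(0.046·RH+f) = 0.809 μm/a
  Sd branch = 0.0175·Sd^0.57·e^(0.008·RH+0.085·T) = 0.9658 μm/a
  r_corr = 0.809 + 0.9658 = 1.775 μm/a
  mass loss = 1.775 μm/a × 7.14 g/cm³ = 12.67 g·m⁻²·a⁻¹
copper: f(T) = -0.080·(T−10) [T>10 °C] = -0.5680
  Pd branch = 0.0053·Pd^0.26·e^(0.059·RH+f) = 0.5764 μm/a
  Cl⁻ term: 0.01025·29.3^0.27·exp(0.036·79+0.049·17.1) = 1.013
  r_corr = 0.5764 + 1.013 = 1.59 μm/a
  mass loss = 1.59 μm/a × 8.96 g/cm³ = 14.24 g·m⁻²·a⁻¹
Ordering by g·m⁻²·a⁻¹: copper (14.2) > zinc (12.7)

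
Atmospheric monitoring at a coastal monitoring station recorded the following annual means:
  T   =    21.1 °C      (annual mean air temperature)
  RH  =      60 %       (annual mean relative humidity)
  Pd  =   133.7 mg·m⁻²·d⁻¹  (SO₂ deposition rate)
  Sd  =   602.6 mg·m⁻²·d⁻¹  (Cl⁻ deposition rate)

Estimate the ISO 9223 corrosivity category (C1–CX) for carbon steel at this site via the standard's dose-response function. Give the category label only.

C5

carbon steel: f(T) = -0.054·(T−10) [T>10 °C] = -0.5994
  SO₂ term: 1.77·133.7^0.52·exp(0.02·60-0.5994) = 41.15
  Cl⁻ term: 0.102·602.6^0.62·exp(0.033·60+0.04·21.1) = 90.92
  r_corr = 41.15 + 90.92 = 132.1 μm/a
132 μm/a falls in (80, 200] for carbon steel → category C5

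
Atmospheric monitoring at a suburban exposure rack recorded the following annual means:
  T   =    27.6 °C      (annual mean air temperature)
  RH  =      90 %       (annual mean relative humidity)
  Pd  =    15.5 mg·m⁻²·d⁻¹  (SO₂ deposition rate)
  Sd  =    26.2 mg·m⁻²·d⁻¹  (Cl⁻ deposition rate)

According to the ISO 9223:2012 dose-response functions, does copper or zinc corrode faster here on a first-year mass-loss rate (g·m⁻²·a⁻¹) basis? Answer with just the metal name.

copper: f(T) = -0.080·(T−10) [T>10 °C] = -1.4080
  sulphur-dioxide contribution → 0.535 μm/a
  chloride contribution → 2.444 μm/a
  ⇒ r_corr(copper) = 2.979 μm/a
  mass loss = 2.979 μm/a × 8.96 g/cm³ = 26.69 g·m⁻²·a⁻¹
zinc: temperature factor f = -0.071·(17.6) = -1.2496
  sulphur-dioxide contribution → 0.7756 μm/a
  chloride contribution → 2.416 μm/a
  total first-year rate 3.191 μm/a
  mass loss = 3.191 μm/a × 7.14 g/cm³ = 22.78 g·m⁻²·a⁻¹
Ordering by g·m⁻²·a⁻¹: copper (26.7) > zinc (22.8)

copper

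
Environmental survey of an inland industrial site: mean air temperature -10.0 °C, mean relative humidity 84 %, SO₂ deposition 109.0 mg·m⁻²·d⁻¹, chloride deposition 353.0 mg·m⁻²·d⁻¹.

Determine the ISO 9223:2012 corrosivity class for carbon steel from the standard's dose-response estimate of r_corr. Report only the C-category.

C3

carbon steel: temperature factor f = +0.150·(-20.0) = -3.0000
  SO₂ term: 1.77·109.0^0.52·exp(0.02·84-3.0000) = 5.422
  Sd branch = 0.102·Sd^0.62·e^(0.033·RH+0.04·T) = 41.53 μm/a
  r_corr = 5.422 + 41.53 = 46.95 μm/a
Category bounds: 25…50 μm/a bracket r_corr ⇒ C3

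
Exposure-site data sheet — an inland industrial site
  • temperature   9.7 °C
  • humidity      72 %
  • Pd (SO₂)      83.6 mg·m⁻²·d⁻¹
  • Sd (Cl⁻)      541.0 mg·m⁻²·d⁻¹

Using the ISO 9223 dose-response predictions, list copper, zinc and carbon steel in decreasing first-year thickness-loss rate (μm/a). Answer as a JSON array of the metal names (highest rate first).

["carbon steel", "zinc", "copper"]

copper: f(T) = +0.126·(T−10) [T≤10 °C] = -0.0378
  SO₂ term: 0.0053·83.6^0.26·exp(0.059·72-0.0378) = 1.129
  Sd branch = 0.01025·Sd^0.27·e^(0.036·RH+0.049·T) = 1.204 μm/a
  r_corr = 1.129 + 1.204 = 2.333 μm/a
zinc: T≤10 °C ⇒ hinge +0.038·(9.7−10) = -0.0114
  Pd branch = 0.0129·Pd^0.44·e^(0.046·RH+f) = 2.454 μm/a
  Sd branch = 0.0175·Sd^0.57·e^(0.008·RH+0.085·T) = 2.566 μm/a
  sum: 2.454 + 2.566 → r_corr = 5.019 μm/a
carbon steel: T≤10 °C ⇒ hinge +0.150·(9.7−10) = -0.0450
  Pd branch = 1.77·Pd^0.52·e^(0.02·RH+f) = 71.34 μm/a
  Sd branch = 0.102·Sd^0.62·e^(0.033·RH+0.04·T) = 80.09 μm/a
  sum: 71.34 + 80.09 → r_corr = 151.4 μm/a
Ordering by μm/a: carbon steel (151) > zinc (5.02) > copper (2.33)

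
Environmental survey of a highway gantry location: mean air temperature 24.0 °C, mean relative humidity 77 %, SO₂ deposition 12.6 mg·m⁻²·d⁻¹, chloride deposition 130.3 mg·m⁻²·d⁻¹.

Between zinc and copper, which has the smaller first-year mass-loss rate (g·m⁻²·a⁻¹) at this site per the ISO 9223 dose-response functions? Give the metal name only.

zinc: f(T) = -0.071·(T−10) [T>10 °C] = -0.9940
  Pd branch = 0.0129·Pd^0.44·e^(0.046·RH+f) = 0.5027 μm/a
  Sd branch = 0.0175·Sd^0.57·e^(0.008·RH+0.085·T) = 4 μm/a
  r_corr = 0.5027 + 4 = 4.503 μm/a
  mass loss = 4.503 μm/a × 7.14 g/cm³ = 32.15 g·m⁻²·a⁻¹
copper: f(T) = -0.080·(T−10) [T>10 °C] = -1.1200
  SO₂ term: 0.0053·12.6^0.26·exp(0.059·77-1.1200) = 0.314
  Cl⁻ term: 0.01025·130.3^0.27·exp(0.036·77+0.049·24.0) = 1.979
  r_corr = 0.314 + 1.979 = 2.293 μm/a
  mass loss = 2.293 μm/a × 8.96 g/cm³ = 20.54 g·m⁻²·a⁻¹
Ordering by g·m⁻²·a⁻¹: zinc (32.1) > copper (20.5)

copper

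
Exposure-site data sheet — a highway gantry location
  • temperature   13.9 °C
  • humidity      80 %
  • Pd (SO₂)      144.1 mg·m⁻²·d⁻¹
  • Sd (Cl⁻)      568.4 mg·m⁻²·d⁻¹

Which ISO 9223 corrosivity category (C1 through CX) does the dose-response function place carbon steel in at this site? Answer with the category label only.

CX

carbon steel: T>10 °C ⇒ hinge -0.054·(13.9−10) = -0.2106
  SO₂ term: 1.77·144.1^0.52·exp(0.02·80-0.2106) = 94.16
  Cl⁻ term: 0.102·568.4^0.62·exp(0.033·80+0.04·13.9) = 127.2
  sum: 94.16 + 127.2 → r_corr = 221.4 μm/a
Category bounds: 200…700 μm/a bracket r_corr ⇒ CX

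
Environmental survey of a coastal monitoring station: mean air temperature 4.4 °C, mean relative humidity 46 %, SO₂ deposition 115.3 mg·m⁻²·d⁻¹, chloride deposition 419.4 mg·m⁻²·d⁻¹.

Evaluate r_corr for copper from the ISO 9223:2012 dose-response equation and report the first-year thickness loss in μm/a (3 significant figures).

copper: temperature factor f = +0.126·(-5.6) = -0.7056
  SO₂ term: 0.0053·115.3^0.26·exp(0.059·46-0.7056) = 0.1357
  Sd branch = 0.01025·Sd^0.27·e^(0.036·RH+0.049·T) = 0.3401 μm/a
  r_corr = 0.1357 + 0.3401 = 0.4758 μm/a

r_corr = 0.476 μm/a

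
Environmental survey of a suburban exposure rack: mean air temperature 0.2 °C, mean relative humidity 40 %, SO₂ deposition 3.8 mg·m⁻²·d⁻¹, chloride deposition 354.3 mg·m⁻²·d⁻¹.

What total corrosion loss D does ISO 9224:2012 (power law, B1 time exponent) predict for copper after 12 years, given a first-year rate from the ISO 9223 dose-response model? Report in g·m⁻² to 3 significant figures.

copper: T≤10 °C ⇒ hinge +0.126·(0.2−10) = -1.2348
  Pd branch = 0.0053·Pd^0.26·e^(0.059·RH+f) = 0.0231 μm/a
  Cl⁻ term: 0.01025·354.3^0.27·exp(0.036·40+0.049·0.2) = 0.2132
  sum: 0.0231 + 0.2132 → r_corr = 0.2363 μm/a
Long-term exponent b (ISO 9224 Table 2, B1) = 0.667
  D(12) = 0.2363 × 12^0.667 = 0.2363 × 5.246 = 1.239 μm
  Mass loss = 1.239 μm × 8.96 g/cm³ = 11.1 g·m⁻²

D(12) = 11.1 g·m⁻²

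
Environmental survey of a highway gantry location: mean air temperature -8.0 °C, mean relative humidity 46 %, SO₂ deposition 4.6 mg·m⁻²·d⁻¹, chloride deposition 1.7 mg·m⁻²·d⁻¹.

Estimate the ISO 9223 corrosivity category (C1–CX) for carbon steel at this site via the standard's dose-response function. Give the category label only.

carbon steel: T≤10 °C ⇒ hinge +0.150·(-8.0−10) = -2.7000
  sulphur-dioxide contribution → 0.66 μm/a
  chloride contribution → 0.4696 μm/a
  total first-year rate 1.13 μm/a
Category bounds: 0…1.3 μm/a bracket r_corr ⇒ C1

C1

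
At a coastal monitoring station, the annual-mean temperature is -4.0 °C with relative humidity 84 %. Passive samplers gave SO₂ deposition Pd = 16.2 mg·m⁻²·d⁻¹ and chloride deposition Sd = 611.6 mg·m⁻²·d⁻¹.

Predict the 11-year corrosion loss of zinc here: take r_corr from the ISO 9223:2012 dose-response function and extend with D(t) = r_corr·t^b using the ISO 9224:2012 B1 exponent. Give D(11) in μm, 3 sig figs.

D(11) = 15.3 μm

zinc: T≤10 °C ⇒ hinge +0.038·(-4.0−10) = -0.5320
  SO₂ term: 0.0129·16.2^0.44·exp(0.046·84-0.5320) = 1.23
  Cl⁻ term: 0.0175·611.6^0.57·exp(0.008·84+0.085·-4.0) = 0.9452
  r_corr = 1.23 + 0.9452 = 2.175 μm/a
Long-term exponent b (ISO 9224 Table 2, B1) = 0.813
  D(11) = 2.175 × 11^0.813 = 2.175 × 7.025 = 15.28 μm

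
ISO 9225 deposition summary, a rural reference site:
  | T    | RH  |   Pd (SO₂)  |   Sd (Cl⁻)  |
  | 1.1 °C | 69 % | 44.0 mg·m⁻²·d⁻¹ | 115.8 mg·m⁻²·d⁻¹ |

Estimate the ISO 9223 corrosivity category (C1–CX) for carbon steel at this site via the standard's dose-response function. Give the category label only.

carbon steel: temperature factor f = +0.150·(-8.9) = -1.3350
  SO₂ term: 1.77·44.0^0.52·exp(0.02·69-1.3350) = 13.25
  Sd branch = 0.102·Sd^0.62·e^(0.033·RH+0.04·T) = 19.77 μm/a
  r_corr = 13.25 + 19.77 = 33.02 μm/a
33 μm/a falls in (25, 50] for carbon steel → category C3

C3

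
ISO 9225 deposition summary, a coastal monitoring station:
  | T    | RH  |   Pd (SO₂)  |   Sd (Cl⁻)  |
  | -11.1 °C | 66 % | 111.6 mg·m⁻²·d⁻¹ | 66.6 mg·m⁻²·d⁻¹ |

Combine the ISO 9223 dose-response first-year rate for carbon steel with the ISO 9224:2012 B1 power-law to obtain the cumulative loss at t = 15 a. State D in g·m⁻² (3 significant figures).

carbon steel: T≤10 °C ⇒ hinge +0.150·(-11.1−10) = -3.1650
  SO₂ term: 1.77·111.6^0.52·exp(0.02·66-3.1650) = 3.247
  Cl⁻ term: 0.102·66.6^0.62·exp(0.033·66+0.04·-11.1) = 7.802
  r_corr = 3.247 + 7.802 = 11.05 μm/a
ISO 9224: D(t) = r_corr · t^b with b = 0.523 (carbon steel, B1)
  D(15) = 11.05 × 15^0.523 = 11.05 × 4.122 = 45.54 μm
  Mass loss = 45.54 μm × 7.85 g/cm³ = 357.5 g·m⁻²

D(15) = 358 g·m⁻²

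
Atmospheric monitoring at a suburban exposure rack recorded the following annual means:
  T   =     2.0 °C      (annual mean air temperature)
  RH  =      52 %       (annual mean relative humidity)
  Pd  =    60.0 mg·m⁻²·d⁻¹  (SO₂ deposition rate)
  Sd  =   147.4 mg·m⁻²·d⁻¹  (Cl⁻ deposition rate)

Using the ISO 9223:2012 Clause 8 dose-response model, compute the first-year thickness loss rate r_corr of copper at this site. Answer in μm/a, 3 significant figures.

r_corr = 0.404 μm/a

copper: f(T) = +0.126·(T−10) [T≤10 °C] = -1.0080
  Pd branch = 0.0053·Pd^0.26·e^(0.059·RH+f) = 0.1206 μm/a
  Cl⁻ term: 0.01025·147.4^0.27·exp(0.036·52+0.049·2.0) = 0.283
  sum: 0.1206 + 0.283 → r_corr = 0.4036 μm/a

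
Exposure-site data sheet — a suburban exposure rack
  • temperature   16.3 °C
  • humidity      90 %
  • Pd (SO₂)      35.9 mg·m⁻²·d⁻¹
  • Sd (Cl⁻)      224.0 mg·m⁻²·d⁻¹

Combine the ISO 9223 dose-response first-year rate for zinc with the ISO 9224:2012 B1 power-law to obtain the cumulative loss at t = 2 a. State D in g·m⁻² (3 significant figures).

D(2) = 70.8 g·m⁻²

zinc: temperature factor f = -0.071·(6.3) = -0.4473
  sulphur-dioxide contribution → 2.504 μm/a
  chloride contribution → 3.141 μm/a
  ⇒ r_corr(zinc) = 5.645 μm/a
Long-term exponent b (ISO 9224 Table 2, B1) = 0.813
  D(2) = 5.645 × 2^0.813 = 5.645 × 1.757 = 9.917 μm
  Mass loss = 9.917 μm × 7.14 g/cm³ = 70.81 g·m⁻²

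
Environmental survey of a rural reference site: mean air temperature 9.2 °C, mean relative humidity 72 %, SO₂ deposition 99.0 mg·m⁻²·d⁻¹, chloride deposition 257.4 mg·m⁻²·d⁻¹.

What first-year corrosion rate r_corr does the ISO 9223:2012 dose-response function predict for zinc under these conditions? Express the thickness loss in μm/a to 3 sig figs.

zinc: f(T) = +0.038·(T−10) [T≤10 °C] = -0.0304
  Pd branch = 0.0129·Pd^0.44·e^(0.046·RH+f) = 2.593 μm/a
  Cl⁻ term: 0.0175·257.4^0.57·exp(0.008·72+0.085·9.2) = 1.61
  r_corr = 2.593 + 1.61 = 4.203 μm/a

r_corr = 4.20 μm/a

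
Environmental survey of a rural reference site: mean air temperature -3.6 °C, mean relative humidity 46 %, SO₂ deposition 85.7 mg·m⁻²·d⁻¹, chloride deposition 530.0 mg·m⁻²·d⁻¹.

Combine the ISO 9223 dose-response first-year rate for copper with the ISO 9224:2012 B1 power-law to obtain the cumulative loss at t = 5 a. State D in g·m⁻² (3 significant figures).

D(5) = 7.62 g·m⁻²

copper: f(T) = +0.126·(T−10) [T≤10 °C] = -1.7136
  sulphur-dioxide contribution → 0.04585 μm/a
  chloride contribution → 0.2448 μm/a
  ⇒ r_corr(copper) = 0.2907 μm/a
Power-law: D(5) = r_corr · 5^0.667
  D(5) = 0.2907 × 5^0.667 = 0.2907 × 2.926 = 0.8504 μm
  Mass loss = 0.8504 μm × 8.96 g/cm³ = 7.62 g·m⁻²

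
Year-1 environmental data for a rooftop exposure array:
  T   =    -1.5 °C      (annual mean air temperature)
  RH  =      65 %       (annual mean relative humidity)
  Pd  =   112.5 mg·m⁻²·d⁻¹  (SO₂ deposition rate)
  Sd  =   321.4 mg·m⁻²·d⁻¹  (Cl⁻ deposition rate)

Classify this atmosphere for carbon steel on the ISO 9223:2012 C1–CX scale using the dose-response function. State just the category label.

C3

carbon steel: f(T) = +0.150·(T−10) [T≤10 °C] = -1.7250
  SO₂ term: 1.77·112.5^0.52·exp(0.02·65-1.7250) = 13.49
  Cl⁻ term: 0.102·321.4^0.62·exp(0.033·65+0.04·-1.5) = 29.41
  r_corr = 13.49 + 29.41 = 42.9 μm/a
ISO 9223 Table 2 (carbon steel): 25 < 42.9 ≤ 50 μm/a ⇒ C3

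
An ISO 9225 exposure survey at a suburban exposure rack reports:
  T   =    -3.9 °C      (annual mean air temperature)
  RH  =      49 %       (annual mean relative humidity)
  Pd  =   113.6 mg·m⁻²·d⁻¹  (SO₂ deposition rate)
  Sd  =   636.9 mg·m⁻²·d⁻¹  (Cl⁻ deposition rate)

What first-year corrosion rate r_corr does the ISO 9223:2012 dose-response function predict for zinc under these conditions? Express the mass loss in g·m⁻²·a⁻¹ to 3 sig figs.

zinc: temperature factor f = +0.038·(-13.9) = -0.5282
  Pd branch = 0.0129·Pd^0.44·e^(0.046·RH+f) = 0.5814 μm/a
  Sd branch = 0.0175·Sd^0.57·e^(0.008·RH+0.085·T) = 0.7373 μm/a
  sum: 0.5814 + 0.7373 → r_corr = 1.319 μm/a
Convert to mass loss: 1.319 μm/a × 7.14 g/cm³ = 9.415 g·m⁻²·a⁻¹

r_corr = 9.42 g·m⁻²·a⁻¹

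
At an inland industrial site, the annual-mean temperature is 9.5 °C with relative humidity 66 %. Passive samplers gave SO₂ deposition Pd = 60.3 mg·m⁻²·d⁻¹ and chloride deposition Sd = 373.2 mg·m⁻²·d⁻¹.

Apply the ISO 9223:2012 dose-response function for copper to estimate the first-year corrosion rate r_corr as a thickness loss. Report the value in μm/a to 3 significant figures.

copper: f(T) = +0.126·(T−10) [T≤10 °C] = -0.0630
  SO₂ term: 0.0053·60.3^0.26·exp(0.059·66-0.0630) = 0.7095
  Cl⁻ term: 0.01025·373.2^0.27·exp(0.036·66+0.049·9.5) = 0.8694
  r_corr = 0.7095 + 0.8694 = 1.579 μm/a

r_corr = 1.58 μm/a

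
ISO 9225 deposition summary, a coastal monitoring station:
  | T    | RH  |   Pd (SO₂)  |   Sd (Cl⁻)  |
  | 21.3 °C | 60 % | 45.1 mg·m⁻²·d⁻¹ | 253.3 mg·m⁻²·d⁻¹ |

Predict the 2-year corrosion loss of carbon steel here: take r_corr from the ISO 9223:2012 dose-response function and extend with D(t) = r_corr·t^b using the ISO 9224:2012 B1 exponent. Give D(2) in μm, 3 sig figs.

carbon steel: temperature factor f = -0.054·(11.3) = -0.6102
  SO₂ term: 1.77·45.1^0.52·exp(0.02·60-0.6102) = 23.14
  Sd branch = 0.102·Sd^0.62·e^(0.033·RH+0.04·T) = 53.55 μm/a
  r_corr = 23.14 + 53.55 = 76.69 μm/a
Long-term exponent b (ISO 9224 Table 2, B1) = 0.523
  D(2) = 76.69 × 2^0.523 = 76.69 × 1.437 = 110.2 μm

D(2) = 110 μm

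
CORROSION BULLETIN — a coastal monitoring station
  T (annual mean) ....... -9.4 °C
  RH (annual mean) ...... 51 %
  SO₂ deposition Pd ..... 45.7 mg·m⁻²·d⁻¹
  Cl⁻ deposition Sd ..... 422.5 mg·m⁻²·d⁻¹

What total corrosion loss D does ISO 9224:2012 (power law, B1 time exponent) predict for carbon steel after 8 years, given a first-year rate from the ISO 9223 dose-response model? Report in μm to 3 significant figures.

carbon steel: f(T) = +0.150·(T−10) [T≤10 °C] = -2.9100
  Pd branch = 1.77·Pd^0.52·e^(0.02·RH+f) = 1.951 μm/a
  Sd branch = 0.102·Sd^0.62·e^(0.033·RH+0.04·T) = 16 μm/a
  r_corr = 1.951 + 16 = 17.96 μm/a
ISO 9224: D(t) = r_corr · t^b with b = 0.523 (carbon steel, B1)
  D(8) = 17.96 × 8^0.523 = 17.96 × 2.967 = 53.27 μm

D(8) = 53.3 μm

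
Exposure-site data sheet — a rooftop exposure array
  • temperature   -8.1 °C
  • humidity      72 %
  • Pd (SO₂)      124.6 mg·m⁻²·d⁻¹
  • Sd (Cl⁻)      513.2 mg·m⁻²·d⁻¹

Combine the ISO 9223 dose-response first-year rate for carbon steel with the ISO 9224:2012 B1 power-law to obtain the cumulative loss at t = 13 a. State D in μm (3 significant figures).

carbon steel: temperature factor f = +0.150·(-18.1) = -2.7150
  SO₂ term: 1.77·124.6^0.52·exp(0.02·72-2.7150) = 6.08
  Sd branch = 0.102·Sd^0.62·e^(0.033·RH+0.04·T) = 38.03 μm/a
  sum: 6.08 + 38.03 → r_corr = 44.11 μm/a
ISO 9224: D(t) = r_corr · t^b with b = 0.523 (carbon steel, B1)
  D(13) = 44.11 × 13^0.523 = 44.11 × 3.825 = 168.7 μm

D(13) = 169 μm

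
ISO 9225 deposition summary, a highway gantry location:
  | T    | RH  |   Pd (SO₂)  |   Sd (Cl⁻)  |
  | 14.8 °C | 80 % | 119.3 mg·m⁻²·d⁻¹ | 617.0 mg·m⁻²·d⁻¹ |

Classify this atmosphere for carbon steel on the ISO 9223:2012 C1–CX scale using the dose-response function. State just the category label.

CX

carbon steel: temperature factor f = -0.054·(4.8) = -0.2592
  sulphur-dioxide contribution → 81.31 μm/a
  chloride contribution → 138.7 μm/a
  ⇒ r_corr(carbon steel) = 220.1 μm/a
Category bounds: 200…700 μm/a bracket r_corr ⇒ CX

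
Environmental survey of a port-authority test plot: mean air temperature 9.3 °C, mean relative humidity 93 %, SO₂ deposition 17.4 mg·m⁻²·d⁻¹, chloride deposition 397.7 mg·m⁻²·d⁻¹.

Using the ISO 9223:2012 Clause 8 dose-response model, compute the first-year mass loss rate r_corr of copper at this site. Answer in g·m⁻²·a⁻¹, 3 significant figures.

copper: T≤10 °C ⇒ hinge +0.126·(9.3−10) = -0.0882
  Pd branch = 0.0053·Pd^0.26·e^(0.059·RH+f) = 2.463 μm/a
  Sd branch = 0.01025·Sd^0.27·e^(0.036·RH+0.049·T) = 2.315 μm/a
  sum: 2.463 + 2.315 → r_corr = 4.778 μm/a
Convert to mass loss: 4.778 μm/a × 8.96 g/cm³ = 42.81 g·m⁻²·a⁻¹

r_corr = 42.8 g·m⁻²·a⁻¹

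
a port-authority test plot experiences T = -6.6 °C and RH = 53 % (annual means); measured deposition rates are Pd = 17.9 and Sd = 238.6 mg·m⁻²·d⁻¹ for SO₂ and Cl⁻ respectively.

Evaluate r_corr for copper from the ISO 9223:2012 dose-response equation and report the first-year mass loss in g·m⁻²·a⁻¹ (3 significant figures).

r_corr = 2.25 g·m⁻²·a⁻¹

copper: f(T) = +0.126·(T−10) [T≤10 °C] = -2.0916
  SO₂ term: 0.0053·17.9^0.26·exp(0.059·53-2.0916) = 0.0316
  Cl⁻ term: 0.01025·238.6^0.27·exp(0.036·53+0.049·-6.6) = 0.2192
  sum: 0.0316 + 0.2192 → r_corr = 0.2508 μm/a
Convert to mass loss: 0.2508 μm/a × 8.96 g/cm³ = 2.247 g·m⁻²·a⁻¹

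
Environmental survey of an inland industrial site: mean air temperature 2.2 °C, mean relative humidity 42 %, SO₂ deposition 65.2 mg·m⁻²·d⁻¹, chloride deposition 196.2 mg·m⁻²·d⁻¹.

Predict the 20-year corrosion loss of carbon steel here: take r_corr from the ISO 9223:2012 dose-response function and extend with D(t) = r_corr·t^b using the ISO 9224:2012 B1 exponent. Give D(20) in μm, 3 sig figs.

carbon steel: T≤10 °C ⇒ hinge +0.150·(2.2−10) = -1.1700
  sulphur-dioxide contribution → 11.17 μm/a
  chloride contribution → 11.76 μm/a
  total first-year rate 22.93 μm/a
Power-law: D(20) = r_corr · 20^0.523
  D(20) = 22.93 × 20^0.523 = 22.93 × 4.791 = 109.8 μm

D(20) = 110 μm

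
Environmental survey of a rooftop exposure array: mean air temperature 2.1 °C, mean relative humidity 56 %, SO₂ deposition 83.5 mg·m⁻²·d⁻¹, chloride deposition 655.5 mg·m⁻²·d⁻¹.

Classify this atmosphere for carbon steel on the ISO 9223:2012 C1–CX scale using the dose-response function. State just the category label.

carbon steel: T≤10 °C ⇒ hinge +0.150·(2.1−10) = -1.1850
  SO₂ term: 1.77·83.5^0.52·exp(0.02·56-1.1850) = 16.56
  Sd branch = 0.102·Sd^0.62·e^(0.033·RH+0.04·T) = 39.26 μm/a
  sum: 16.56 + 39.26 → r_corr = 55.82 μm/a
55.8 μm/a falls in (50, 80] for carbon steel → category C4

C4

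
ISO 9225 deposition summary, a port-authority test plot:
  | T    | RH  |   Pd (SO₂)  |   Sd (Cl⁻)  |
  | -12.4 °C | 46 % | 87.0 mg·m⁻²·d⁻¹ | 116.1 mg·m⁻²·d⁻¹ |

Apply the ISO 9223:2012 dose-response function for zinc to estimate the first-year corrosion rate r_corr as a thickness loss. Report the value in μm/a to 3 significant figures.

r_corr = 0.458 μm/a

zinc: f(T) = +0.038·(T−10) [T≤10 °C] = -0.8512
  Pd branch = 0.0129·Pd^0.44·e^(0.046·RH+f) = 0.326 μm/a
  Sd branch = 0.0175·Sd^0.57·e^(0.008·RH+0.085·T) = 0.1325 μm/a
  sum: 0.326 + 0.1325 → r_corr = 0.4585 μm/a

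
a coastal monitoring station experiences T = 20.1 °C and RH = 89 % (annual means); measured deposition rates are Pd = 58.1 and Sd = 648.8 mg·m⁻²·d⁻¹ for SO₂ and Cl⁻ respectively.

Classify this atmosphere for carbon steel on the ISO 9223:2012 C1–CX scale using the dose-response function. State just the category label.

carbon steel: f(T) = -0.054·(T−10) [T>10 °C] = -0.5454
  SO₂ term: 1.77·58.1^0.52·exp(0.02·89-0.5454) = 50.3
  Sd branch = 0.102·Sd^0.62·e^(0.033·RH+0.04·T) = 238.1 μm/a
  r_corr = 50.3 + 238.1 = 288.4 μm/a
Category bounds: 200…700 μm/a bracket r_corr ⇒ CX

CX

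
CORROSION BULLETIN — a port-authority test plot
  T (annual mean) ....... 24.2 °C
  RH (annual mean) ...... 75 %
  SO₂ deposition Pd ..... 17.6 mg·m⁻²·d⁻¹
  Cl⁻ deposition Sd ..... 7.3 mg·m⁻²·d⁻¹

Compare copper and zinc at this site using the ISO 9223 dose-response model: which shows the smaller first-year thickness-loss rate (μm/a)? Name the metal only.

copper: T>10 °C ⇒ hinge -0.080·(24.2−10) = -1.1360
  sulphur-dioxide contribution → 0.2996 μm/a
  chloride contribution → 0.8539 μm/a
  total first-year rate 1.153 μm/a
zinc: f(T) = -0.071·(T−10) [T>10 °C] = -1.0082
  sulphur-dioxide contribution → 0.5237 μm/a
  chloride contribution → 0.7746 μm/a
  total first-year rate 1.298 μm/a
Ordering by μm/a: zinc (1.3) > copper (1.15)

copper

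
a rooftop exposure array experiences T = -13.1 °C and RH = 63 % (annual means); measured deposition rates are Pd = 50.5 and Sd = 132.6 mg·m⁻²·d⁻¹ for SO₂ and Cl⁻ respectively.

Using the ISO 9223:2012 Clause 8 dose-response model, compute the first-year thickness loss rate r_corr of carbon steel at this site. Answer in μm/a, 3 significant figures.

carbon steel: temperature factor f = +0.150·(-23.1) = -3.4650
  Pd branch = 1.77·Pd^0.52·e^(0.02·RH+f) = 1.5 μm/a
  Sd branch = 0.102·Sd^0.62·e^(0.033·RH+0.04·T) = 9.998 μm/a
  r_corr = 1.5 + 9.998 = 11.5 μm/a

r_corr = 11.5 μm/a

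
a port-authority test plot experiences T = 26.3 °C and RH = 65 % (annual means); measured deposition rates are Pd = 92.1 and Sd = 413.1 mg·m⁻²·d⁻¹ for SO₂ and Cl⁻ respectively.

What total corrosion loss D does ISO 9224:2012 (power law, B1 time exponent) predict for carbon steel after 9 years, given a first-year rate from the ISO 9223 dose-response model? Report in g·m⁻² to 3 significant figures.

D(9) = 3.29e+03 g·m⁻²

carbon steel: temperature factor f = -0.054·(16.3) = -0.8802
  Pd branch = 1.77·Pd^0.52·e^(0.02·RH+f) = 28.29 μm/a
  Cl⁻ term: 0.102·413.1^0.62·exp(0.033·65+0.04·26.3) = 104.5
  sum: 28.29 + 104.5 → r_corr = 132.8 μm/a
Long-term exponent b (ISO 9224 Table 2, B1) = 0.523
  D(9) = 132.8 × 9^0.523 = 132.8 × 3.156 = 418.9 μm
  Mass loss = 418.9 μm × 7.85 g/cm³ = 3289 g·m⁻²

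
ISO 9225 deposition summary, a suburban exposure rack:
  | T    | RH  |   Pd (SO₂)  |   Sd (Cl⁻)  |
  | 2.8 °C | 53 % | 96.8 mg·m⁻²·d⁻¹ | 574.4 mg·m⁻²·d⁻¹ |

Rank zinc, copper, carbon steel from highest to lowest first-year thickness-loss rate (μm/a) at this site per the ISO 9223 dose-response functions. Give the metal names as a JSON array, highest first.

["carbon steel", "zinc", "copper"]

zinc: temperature factor f = +0.038·(-7.2) = -0.2736
  SO₂ term: 0.0129·96.8^0.44·exp(0.046·53-0.2736) = 0.8402
  Cl⁻ term: 0.0175·574.4^0.57·exp(0.008·53+0.085·2.8) = 1.269
  sum: 0.8402 + 1.269 → r_corr = 2.109 μm/a
copper: f(T) = +0.126·(T−10) [T≤10 °C] = -0.9072
  Pd branch = 0.0053·Pd^0.26·e^(0.059·RH+f) = 0.1602 μm/a
  Sd branch = 0.01025·Sd^0.27·e^(0.036·RH+0.049·T) = 0.4405 μm/a
  r_corr = 0.1602 + 0.4405 = 0.6007 μm/a
carbon steel: T≤10 °C ⇒ hinge +0.150·(2.8−10) = -1.0800
  Pd branch = 1.77·Pd^0.52·e^(0.02·RH+f) = 18.7 μm/a
  Sd branch = 0.102·Sd^0.62·e^(0.033·RH+0.04·T) = 33.69 μm/a
  sum: 18.7 + 33.69 → r_corr = 52.4 μm/a
Ordering by μm/a: carbon steel (52.4) > zinc (2.11) > copper (0.601)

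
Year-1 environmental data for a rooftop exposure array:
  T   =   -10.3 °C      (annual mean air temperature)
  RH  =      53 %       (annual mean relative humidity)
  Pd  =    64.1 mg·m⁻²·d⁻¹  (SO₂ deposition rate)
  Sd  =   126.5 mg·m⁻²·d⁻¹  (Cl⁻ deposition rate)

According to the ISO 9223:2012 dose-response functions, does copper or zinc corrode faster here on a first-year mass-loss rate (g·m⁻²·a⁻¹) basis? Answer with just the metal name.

copper: T≤10 °C ⇒ hinge +0.126·(-10.3−10) = -2.5578
  sulphur-dioxide contribution → 0.02762 μm/a
  chloride contribution → 0.1541 μm/a
  ⇒ r_corr(copper) = 0.1817 μm/a
  mass loss = 0.1817 μm/a × 8.96 g/cm³ = 1.628 g·m⁻²·a⁻¹
zinc: temperature factor f = +0.038·(-20.3) = -0.7714
  sulphur-dioxide contribution → 0.426 μm/a
  chloride contribution → 0.1759 μm/a
  total first-year rate 0.6018 μm/a
  mass loss = 0.6018 μm/a × 7.14 g/cm³ = 4.297 g·m⁻²·a⁻¹
Ordering by g·m⁻²·a⁻¹: zinc (4.3) > copper (1.63)

zinc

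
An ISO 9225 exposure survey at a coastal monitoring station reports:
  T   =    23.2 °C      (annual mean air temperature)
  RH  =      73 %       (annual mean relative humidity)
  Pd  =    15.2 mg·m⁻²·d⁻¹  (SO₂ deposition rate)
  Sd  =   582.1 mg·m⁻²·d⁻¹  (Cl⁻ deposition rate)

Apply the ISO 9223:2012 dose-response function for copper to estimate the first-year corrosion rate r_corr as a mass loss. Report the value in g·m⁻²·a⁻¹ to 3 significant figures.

r_corr = 24.6 g·m⁻²·a⁻¹

copper: f(T) = -0.080·(T−10) [T>10 °C] = -1.0560
  Pd branch = 0.0053·Pd^0.26·e^(0.059·RH+f) = 0.2776 μm/a
  Cl⁻ term: 0.01025·582.1^0.27·exp(0.036·73+0.049·23.2) = 2.468
  r_corr = 0.2776 + 2.468 = 2.745 μm/a
Convert to mass loss: 2.745 μm/a × 8.96 g/cm³ = 24.6 g·m⁻²·a⁻¹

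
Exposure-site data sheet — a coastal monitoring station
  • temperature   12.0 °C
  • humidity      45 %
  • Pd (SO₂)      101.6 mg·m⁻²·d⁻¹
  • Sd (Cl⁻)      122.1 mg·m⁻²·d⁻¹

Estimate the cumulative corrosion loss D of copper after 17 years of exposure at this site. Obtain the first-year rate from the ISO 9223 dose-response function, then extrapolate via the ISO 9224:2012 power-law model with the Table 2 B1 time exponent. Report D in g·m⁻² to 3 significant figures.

copper: T>10 °C ⇒ hinge -0.080·(12.0−10) = -0.1600
  sulphur-dioxide contribution → 0.2136 μm/a
  chloride contribution → 0.3412 μm/a
  ⇒ r_corr(copper) = 0.5549 μm/a
ISO 9224: D(t) = r_corr · t^b with b = 0.667 (copper, B1)
  D(17) = 0.5549 × 17^0.667 = 0.5549 × 6.618 = 3.672 μm
  Mass loss = 3.672 μm × 8.96 g/cm³ = 32.9 g·m⁻²

D(17) = 32.9 g·m⁻²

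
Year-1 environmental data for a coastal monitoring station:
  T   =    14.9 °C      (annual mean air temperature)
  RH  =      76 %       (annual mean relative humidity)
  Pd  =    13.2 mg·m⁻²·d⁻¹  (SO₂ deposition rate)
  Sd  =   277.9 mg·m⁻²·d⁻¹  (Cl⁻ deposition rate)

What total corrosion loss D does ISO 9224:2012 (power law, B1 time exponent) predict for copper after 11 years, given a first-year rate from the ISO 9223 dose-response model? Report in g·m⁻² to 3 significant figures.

copper: T>10 °C ⇒ hinge -0.080·(14.9−10) = -0.3920
  SO₂ term: 0.0053·13.2^0.26·exp(0.059·76-0.3920) = 0.6205
  Sd branch = 0.01025·Sd^0.27·e^(0.036·RH+0.049·T) = 1.499 μm/a
  sum: 0.6205 + 1.499 → r_corr = 2.12 μm/a
ISO 9224: D(t) = r_corr · t^b with b = 0.667 (copper, B1)
  D(11) = 2.12 × 11^0.667 = 2.12 × 4.95 = 10.49 μm
  Mass loss = 10.49 μm × 8.96 g/cm³ = 94.02 g·m⁻²

D(11) = 94.0 g·m⁻²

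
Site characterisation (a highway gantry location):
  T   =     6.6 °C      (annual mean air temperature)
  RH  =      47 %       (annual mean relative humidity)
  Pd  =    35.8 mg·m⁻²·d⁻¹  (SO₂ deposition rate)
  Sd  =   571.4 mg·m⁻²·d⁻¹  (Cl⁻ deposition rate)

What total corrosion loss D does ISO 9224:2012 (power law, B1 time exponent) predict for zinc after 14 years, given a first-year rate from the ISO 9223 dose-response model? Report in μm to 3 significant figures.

D(14) = 18.3 μm

zinc: T≤10 °C ⇒ hinge +0.038·(6.6−10) = -0.1292
  SO₂ term: 0.0129·35.8^0.44·exp(0.046·47-0.1292) = 0.4755
  Sd branch = 0.0175·Sd^0.57·e^(0.008·RH+0.085·T) = 1.665 μm/a
  sum: 0.4755 + 1.665 → r_corr = 2.141 μm/a
Power-law: D(14) = r_corr · 14^0.813
  D(14) = 2.141 × 14^0.813 = 2.141 × 8.547 = 18.29 μm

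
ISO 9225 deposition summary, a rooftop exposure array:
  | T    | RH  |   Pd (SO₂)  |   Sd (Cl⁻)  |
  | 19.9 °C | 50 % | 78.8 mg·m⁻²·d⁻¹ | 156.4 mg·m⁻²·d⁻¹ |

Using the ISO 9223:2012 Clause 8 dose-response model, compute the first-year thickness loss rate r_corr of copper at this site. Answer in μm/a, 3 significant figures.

r_corr = 0.786 μm/a

copper: temperature factor f = -0.080·(9.9) = -0.7920
  Pd branch = 0.0053·Pd^0.26·e^(0.059·RH+f) = 0.1428 μm/a
  Cl⁻ term: 0.01025·156.4^0.27·exp(0.036·50+0.049·19.9) = 0.6432
  sum: 0.1428 + 0.6432 → r_corr = 0.786 μm/a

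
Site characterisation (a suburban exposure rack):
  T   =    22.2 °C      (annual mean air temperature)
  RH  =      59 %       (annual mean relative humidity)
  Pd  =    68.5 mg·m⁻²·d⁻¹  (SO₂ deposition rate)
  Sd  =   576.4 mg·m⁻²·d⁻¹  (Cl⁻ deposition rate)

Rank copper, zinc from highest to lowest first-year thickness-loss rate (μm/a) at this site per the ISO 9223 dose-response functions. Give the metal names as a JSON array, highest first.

copper: temperature factor f = -0.080·(12.2) = -0.9760
  sulphur-dioxide contribution → 0.1947 μm/a
  chloride contribution → 1.416 μm/a
  ⇒ r_corr(copper) = 1.61 μm/a
zinc: f(T) = -0.071·(T−10) [T>10 °C] = -0.8662
  sulphur-dioxide contribution → 0.5258 μm/a
  chloride contribution → 6.937 μm/a
  total first-year rate 7.462 μm/a
Ordering by μm/a: zinc (7.46) > copper (1.61)

["zinc", "copper"]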